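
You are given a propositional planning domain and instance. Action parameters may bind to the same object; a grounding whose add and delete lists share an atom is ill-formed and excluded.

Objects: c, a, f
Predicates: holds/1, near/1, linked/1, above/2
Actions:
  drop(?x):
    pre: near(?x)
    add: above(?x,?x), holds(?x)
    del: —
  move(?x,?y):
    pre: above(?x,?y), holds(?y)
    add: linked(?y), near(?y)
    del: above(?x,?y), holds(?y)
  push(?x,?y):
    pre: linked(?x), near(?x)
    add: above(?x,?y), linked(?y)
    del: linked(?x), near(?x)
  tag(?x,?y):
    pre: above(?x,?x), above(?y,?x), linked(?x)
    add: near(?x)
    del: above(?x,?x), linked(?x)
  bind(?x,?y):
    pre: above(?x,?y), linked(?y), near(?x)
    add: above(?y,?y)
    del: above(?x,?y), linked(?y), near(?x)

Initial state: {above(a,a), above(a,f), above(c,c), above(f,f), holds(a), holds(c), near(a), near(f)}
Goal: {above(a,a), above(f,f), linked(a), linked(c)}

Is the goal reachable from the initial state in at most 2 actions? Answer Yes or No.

No

1. move(c,c)  →  {above(a,a), above(a,f), above(f,f), holds(a), linked(c), near(a), near(c), near(f)}
2. move(a,a)  →  {above(a,f), above(f,f), linked(a), linked(c), near(a), near(c), near(f)}
3. drop(a)  →  {above(a,a), above(a,f), above(f,f), holds(a), linked(a), linked(c), near(a), near(c), near(f)}
optimal plan length = 3; 3 > 2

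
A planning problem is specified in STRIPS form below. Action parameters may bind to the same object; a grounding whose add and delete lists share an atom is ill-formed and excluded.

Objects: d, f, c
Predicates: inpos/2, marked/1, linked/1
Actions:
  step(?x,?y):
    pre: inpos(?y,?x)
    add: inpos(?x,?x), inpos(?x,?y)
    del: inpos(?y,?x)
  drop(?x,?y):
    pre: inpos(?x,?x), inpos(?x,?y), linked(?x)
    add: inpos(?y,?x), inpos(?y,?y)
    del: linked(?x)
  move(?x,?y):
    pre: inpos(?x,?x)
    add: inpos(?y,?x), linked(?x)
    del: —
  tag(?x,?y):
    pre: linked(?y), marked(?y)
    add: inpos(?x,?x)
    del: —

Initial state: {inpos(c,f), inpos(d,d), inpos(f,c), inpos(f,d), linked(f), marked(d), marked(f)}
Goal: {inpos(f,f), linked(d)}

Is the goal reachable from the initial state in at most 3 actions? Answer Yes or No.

Yes

1. step(f,c)  →  {inpos(d,d), inpos(f,c), inpos(f,d), inpos(f,f), linked(f), marked(d), marked(f)}
2. move(d,d)  →  {inpos(d,d), inpos(f,c), inpos(f,d), inpos(f,f), linked(d), linked(f), marked(d), marked(f)}
optimal plan length = 2; 2 ≤ 3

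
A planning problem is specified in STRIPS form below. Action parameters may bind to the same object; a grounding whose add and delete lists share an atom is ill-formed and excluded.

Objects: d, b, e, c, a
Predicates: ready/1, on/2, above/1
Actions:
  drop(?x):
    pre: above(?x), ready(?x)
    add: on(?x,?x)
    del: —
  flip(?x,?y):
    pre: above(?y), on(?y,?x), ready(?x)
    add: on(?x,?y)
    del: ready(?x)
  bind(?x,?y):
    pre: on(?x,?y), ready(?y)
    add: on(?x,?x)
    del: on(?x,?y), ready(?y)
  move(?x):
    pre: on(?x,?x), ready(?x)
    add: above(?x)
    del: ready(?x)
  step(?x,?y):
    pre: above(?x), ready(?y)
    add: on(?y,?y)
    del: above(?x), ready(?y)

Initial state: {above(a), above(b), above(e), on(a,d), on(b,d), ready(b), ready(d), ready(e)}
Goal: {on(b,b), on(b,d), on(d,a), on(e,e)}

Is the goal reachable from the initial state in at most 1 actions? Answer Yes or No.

1. drop(b)  →  {above(a), above(b), above(e), on(a,d), on(b,b), on(b,d), ready(b), ready(d), ready(e)}
2. drop(e)  →  {above(a), above(b), above(e), on(a,d), on(b,b), on(b,d), on(e,e), ready(b), ready(d), ready(e)}
3. flip(d,a)  →  {above(a), above(b), above(e), on(a,d), on(b,b), on(b,d), on(d,a), on(e,e), ready(b), ready(e)}
optimal plan length = 3; 3 > 1

No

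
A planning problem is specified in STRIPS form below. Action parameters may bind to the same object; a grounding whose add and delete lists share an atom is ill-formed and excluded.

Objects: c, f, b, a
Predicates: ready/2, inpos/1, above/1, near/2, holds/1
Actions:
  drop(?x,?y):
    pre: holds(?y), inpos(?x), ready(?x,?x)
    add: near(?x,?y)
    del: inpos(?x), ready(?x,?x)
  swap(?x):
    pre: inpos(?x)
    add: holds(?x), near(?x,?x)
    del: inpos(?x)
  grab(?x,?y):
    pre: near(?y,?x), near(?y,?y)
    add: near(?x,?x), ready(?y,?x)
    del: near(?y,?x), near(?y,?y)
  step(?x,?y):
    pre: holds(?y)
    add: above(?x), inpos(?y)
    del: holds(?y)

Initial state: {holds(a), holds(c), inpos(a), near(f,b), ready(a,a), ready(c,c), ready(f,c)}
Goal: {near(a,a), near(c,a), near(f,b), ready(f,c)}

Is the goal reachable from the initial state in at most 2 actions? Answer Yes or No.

No

1. drop(a,a)  →  {holds(a), holds(c), near(a,a), near(f,b), ready(c,c), ready(f,c)}
2. step(c,c)  →  {above(c), holds(a), inpos(c), near(a,a), near(f,b), ready(c,c), ready(f,c)}
3. drop(c,a)  →  {above(c), holds(a), near(a,a), near(c,a), near(f,b), ready(f,c)}
optimal plan length = 3; 3 > 2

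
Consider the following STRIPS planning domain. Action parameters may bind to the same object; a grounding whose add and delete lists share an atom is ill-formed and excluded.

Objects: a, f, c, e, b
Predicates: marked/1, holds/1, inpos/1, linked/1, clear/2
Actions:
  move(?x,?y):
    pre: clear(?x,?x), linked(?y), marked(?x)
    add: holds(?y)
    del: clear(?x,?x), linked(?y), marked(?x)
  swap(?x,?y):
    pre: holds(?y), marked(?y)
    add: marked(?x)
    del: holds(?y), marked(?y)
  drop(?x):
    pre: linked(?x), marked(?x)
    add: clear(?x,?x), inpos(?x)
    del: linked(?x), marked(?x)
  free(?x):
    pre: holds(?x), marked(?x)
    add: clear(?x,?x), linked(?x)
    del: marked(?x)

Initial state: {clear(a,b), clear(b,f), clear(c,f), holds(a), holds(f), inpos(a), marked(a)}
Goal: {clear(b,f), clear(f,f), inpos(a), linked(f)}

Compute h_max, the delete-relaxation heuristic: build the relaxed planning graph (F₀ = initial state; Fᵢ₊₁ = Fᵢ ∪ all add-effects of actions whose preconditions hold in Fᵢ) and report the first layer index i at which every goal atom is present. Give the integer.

2

F0 = init (7 atoms)
F1 = F0 ∪ {clear(a,a), linked(a), marked(b), marked(c), marked(e), marked(f)}  (13 atoms)
F2 = F1 ∪ {clear(f,f), linked(f)}  (15 atoms)
goal ⊆ F2  ⇒  h_max = 2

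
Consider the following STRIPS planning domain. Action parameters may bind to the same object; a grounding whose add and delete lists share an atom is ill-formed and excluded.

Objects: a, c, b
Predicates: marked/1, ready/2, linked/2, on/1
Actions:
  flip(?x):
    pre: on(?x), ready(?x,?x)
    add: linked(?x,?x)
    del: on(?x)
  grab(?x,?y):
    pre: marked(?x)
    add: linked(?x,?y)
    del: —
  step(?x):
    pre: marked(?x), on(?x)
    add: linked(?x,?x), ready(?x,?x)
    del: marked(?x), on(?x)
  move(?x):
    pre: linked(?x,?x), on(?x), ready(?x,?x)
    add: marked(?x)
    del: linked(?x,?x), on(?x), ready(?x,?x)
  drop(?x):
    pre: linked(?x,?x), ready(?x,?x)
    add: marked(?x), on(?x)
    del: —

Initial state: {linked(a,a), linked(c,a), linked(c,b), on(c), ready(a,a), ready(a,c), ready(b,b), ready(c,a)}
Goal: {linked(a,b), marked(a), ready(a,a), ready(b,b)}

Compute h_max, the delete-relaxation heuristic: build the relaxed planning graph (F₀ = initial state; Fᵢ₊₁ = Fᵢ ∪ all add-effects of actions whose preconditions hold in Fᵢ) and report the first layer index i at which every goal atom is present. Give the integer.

2

F0 = init (8 atoms)
F1 = F0 ∪ {marked(a), on(a)}  (10 atoms)
F2 = F1 ∪ {linked(a,b), linked(a,c)}  (12 atoms)
goal ⊆ F2  ⇒  h_max = 2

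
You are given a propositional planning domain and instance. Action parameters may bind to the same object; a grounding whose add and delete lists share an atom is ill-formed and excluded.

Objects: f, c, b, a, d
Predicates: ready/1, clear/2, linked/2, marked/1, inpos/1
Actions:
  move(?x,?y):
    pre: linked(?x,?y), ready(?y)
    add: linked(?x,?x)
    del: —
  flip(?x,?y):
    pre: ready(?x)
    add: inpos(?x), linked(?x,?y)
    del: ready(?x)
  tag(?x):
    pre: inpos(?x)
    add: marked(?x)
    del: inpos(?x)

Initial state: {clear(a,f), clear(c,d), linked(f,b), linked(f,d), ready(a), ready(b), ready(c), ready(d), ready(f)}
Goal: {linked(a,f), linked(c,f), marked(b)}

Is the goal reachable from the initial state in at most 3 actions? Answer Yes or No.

1. flip(c,f)  →  {clear(a,f), clear(c,d), inpos(c), linked(c,f), linked(f,b), linked(f,d), ready(a), ready(b), ready(d), ready(f)}
2. flip(b,f)  →  {clear(a,f), clear(c,d), inpos(b), inpos(c), linked(b,f), linked(c,f), linked(f,b), linked(f,d), ready(a), ready(d), ready(f)}
3. flip(a,f)  →  {clear(a,f), clear(c,d), inpos(a), inpos(b), inpos(c), linked(a,f), linked(b,f), linked(c,f), linked(f,b), linked(f,d), ready(d), ready(f)}
4. tag(b)  →  {clear(a,f), clear(c,d), inpos(a), inpos(c), linked(a,f), linked(b,f), linked(c,f), linked(f,b), linked(f,d), marked(b), ready(d), ready(f)}
optimal plan length = 4; 4 > 3

No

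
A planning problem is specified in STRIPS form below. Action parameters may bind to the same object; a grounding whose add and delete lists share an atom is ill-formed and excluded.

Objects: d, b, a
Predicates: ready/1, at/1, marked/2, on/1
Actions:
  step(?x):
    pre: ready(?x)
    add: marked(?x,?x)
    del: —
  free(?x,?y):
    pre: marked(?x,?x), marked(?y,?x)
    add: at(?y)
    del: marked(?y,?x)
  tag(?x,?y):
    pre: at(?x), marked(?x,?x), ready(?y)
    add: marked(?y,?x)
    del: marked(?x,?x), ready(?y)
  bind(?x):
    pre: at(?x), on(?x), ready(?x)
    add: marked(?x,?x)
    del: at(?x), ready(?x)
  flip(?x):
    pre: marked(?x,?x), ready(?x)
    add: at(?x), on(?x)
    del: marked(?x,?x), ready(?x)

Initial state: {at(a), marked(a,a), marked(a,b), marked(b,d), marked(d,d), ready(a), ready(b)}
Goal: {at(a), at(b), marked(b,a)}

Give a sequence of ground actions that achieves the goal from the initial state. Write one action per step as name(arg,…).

free(d,b); tag(a,b)

1. free(d,b)  →  {at(a), at(b), marked(a,a), marked(a,b), marked(d,d), ready(a), ready(b)}
2. tag(a,b)  →  {at(a), at(b), marked(a,b), marked(b,a), marked(d,d), ready(a)}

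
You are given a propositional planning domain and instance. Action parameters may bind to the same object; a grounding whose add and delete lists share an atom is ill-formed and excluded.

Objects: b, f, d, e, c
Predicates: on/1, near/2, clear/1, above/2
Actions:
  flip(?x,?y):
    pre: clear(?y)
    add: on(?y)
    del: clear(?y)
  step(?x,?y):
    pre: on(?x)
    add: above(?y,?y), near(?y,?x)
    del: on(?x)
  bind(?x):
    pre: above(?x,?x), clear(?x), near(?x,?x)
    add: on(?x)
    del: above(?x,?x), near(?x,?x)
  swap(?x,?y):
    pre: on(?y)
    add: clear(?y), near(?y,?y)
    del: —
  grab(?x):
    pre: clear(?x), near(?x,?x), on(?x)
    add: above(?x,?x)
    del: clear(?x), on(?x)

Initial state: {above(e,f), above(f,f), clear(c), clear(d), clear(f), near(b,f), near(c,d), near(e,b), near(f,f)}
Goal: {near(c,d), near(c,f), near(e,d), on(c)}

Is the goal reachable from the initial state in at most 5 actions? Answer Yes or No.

1. flip(b,f)  →  {above(e,f), above(f,f), clear(c), clear(d), near(b,f), near(c,d), near(e,b), near(f,f), on(f)}
2. flip(b,d)  →  {above(e,f), above(f,f), clear(c), near(b,f), near(c,d), near(e,b), near(f,f), on(d), on(f)}
3. flip(b,c)  →  {above(e,f), above(f,f), near(b,f), near(c,d), near(e,b), near(f,f), on(c), on(d), on(f)}
4. step(f,c)  →  {above(c,c), above(e,f), above(f,f), near(b,f), near(c,d), near(c,f), near(e,b), near(f,f), on(c), on(d)}
5. step(d,e)  →  {above(c,c), above(e,e), above(e,f), above(f,f), near(b,f), near(c,d), near(c,f), near(e,b), near(e,d), near(f,f), on(c)}
optimal plan length = 5; 5 ≤ 5

Yes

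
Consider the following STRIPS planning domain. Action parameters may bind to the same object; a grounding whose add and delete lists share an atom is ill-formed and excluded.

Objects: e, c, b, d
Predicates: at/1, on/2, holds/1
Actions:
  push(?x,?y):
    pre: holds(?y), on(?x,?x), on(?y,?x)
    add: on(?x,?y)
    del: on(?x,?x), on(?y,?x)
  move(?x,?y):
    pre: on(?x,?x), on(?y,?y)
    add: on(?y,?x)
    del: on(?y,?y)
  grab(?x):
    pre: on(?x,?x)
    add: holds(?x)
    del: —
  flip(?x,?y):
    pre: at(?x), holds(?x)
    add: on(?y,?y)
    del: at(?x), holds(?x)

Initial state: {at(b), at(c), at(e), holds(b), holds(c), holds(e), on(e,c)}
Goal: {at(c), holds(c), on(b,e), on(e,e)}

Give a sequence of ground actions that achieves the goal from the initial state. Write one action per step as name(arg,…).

flip(e,e); flip(b,b); move(e,b)

1. flip(e,e)  →  {at(b), at(c), holds(b), holds(c), on(e,c), on(e,e)}
2. flip(b,b)  →  {at(c), holds(c), on(b,b), on(e,c), on(e,e)}
3. move(e,b)  →  {at(c), holds(c), on(b,e), on(e,c), on(e,e)}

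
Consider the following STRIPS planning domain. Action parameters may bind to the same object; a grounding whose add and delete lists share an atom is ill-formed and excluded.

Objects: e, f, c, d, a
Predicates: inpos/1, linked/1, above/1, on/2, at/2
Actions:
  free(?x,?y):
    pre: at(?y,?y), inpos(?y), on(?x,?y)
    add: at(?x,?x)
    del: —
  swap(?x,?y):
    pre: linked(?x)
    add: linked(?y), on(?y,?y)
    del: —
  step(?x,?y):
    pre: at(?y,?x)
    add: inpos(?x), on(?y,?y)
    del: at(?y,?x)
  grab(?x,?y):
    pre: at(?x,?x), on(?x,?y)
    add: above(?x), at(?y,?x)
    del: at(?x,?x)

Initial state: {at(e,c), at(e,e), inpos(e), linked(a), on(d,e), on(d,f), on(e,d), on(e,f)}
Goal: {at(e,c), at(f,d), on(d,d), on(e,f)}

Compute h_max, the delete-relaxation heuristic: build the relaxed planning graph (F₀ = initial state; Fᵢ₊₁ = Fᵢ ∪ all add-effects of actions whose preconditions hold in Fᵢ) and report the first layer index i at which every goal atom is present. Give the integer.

F0 = init (8 atoms)
F1 = F0 ∪ {above(e), at(d,d), at(d,e), at(f,e), inpos(c), linked(c), linked(d), linked(e), linked(f), on(a,a), on(c,c), on(d,d), on(e,e), on(f,f)}  (22 atoms)
F2 = F1 ∪ {above(d), at(e,d), at(f,d), inpos(d)}  (26 atoms)
goal ⊆ F2  ⇒  h_max = 2

2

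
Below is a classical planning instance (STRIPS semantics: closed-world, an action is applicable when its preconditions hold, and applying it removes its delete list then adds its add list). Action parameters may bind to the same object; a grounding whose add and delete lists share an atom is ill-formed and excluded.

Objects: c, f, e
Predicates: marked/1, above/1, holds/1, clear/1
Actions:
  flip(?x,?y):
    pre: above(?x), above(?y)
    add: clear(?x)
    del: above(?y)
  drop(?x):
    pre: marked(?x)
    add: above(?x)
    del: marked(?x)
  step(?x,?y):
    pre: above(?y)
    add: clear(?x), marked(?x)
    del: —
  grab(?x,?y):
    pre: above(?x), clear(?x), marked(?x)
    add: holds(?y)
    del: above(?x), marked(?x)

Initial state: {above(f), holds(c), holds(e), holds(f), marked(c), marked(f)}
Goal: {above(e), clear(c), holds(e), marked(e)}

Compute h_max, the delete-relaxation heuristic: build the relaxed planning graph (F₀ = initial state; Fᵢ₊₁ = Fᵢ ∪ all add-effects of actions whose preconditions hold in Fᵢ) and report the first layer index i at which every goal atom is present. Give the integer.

F0 = init (6 atoms)
F1 = F0 ∪ {above(c), clear(c), clear(e), clear(f), marked(e)}  (11 atoms)
F2 = F1 ∪ {above(e)}  (12 atoms)
goal ⊆ F2  ⇒  h_max = 2

2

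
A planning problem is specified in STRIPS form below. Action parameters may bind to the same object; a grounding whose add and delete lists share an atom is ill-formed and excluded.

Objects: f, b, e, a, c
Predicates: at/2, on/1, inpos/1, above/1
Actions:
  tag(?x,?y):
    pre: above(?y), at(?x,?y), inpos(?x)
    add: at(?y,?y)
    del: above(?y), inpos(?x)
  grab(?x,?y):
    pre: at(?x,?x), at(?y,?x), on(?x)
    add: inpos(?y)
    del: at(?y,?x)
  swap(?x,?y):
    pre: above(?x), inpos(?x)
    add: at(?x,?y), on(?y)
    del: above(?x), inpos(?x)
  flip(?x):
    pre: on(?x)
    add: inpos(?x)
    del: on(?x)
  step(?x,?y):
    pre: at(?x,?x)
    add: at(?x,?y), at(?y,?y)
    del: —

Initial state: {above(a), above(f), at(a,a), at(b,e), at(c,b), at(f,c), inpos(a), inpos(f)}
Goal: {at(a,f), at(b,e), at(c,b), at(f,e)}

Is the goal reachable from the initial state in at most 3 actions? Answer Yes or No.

Yes

1. swap(f,e)  →  {above(a), at(a,a), at(b,e), at(c,b), at(f,c), at(f,e), inpos(a), on(e)}
2. swap(a,f)  →  {at(a,a), at(a,f), at(b,e), at(c,b), at(f,c), at(f,e), on(e), on(f)}
optimal plan length = 2; 2 ≤ 3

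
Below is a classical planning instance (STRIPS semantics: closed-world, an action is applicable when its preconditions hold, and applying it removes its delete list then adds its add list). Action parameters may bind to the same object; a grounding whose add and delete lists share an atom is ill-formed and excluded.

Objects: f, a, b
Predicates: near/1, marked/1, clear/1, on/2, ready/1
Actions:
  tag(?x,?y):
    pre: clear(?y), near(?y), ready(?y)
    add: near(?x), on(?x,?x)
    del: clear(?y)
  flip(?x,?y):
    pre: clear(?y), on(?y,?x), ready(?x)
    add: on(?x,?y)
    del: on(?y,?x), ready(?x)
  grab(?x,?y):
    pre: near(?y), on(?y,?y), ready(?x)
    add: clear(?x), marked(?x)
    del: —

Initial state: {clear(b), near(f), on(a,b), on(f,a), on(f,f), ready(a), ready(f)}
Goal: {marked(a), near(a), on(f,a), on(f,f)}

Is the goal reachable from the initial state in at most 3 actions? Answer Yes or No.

Yes

1. grab(f,f)  →  {clear(b), clear(f), marked(f), near(f), on(a,b), on(f,a), on(f,f), ready(a), ready(f)}
2. tag(a,f)  →  {clear(b), marked(f), near(a), near(f), on(a,a), on(a,b), on(f,a), on(f,f), ready(a), ready(f)}
3. grab(a,f)  →  {clear(a), clear(b), marked(a), marked(f), near(a), near(f), on(a,a), on(a,b), on(f,a), on(f,f), ready(a), ready(f)}
optimal plan length = 3; 3 ≤ 3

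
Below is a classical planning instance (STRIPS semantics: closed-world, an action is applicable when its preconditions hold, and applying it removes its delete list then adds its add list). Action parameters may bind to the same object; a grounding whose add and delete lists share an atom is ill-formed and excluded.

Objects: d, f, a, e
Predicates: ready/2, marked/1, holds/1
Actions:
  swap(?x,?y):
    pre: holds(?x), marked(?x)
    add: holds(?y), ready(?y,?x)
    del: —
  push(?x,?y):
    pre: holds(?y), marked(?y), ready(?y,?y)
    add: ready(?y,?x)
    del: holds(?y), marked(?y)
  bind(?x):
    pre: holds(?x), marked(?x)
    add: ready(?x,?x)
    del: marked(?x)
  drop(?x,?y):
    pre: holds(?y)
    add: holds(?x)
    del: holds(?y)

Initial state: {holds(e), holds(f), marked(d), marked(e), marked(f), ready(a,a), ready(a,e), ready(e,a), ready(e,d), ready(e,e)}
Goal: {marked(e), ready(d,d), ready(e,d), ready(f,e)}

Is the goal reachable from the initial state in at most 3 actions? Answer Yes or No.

Yes

1. swap(f,d)  →  {holds(d), holds(e), holds(f), marked(d), marked(e), marked(f), ready(a,a), ready(a,e), ready(d,f), ready(e,a), ready(e,d), ready(e,e)}
2. swap(d,d)  →  {holds(d), holds(e), holds(f), marked(d), marked(e), marked(f), ready(a,a), ready(a,e), ready(d,d), ready(d,f), ready(e,a), ready(e,d), ready(e,e)}
3. swap(e,f)  →  {holds(d), holds(e), holds(f), marked(d), marked(e), marked(f), ready(a,a), ready(a,e), ready(d,d), ready(d,f), ready(e,a), ready(e,d), ready(e,e), ready(f,e)}
optimal plan length = 3; 3 ≤ 3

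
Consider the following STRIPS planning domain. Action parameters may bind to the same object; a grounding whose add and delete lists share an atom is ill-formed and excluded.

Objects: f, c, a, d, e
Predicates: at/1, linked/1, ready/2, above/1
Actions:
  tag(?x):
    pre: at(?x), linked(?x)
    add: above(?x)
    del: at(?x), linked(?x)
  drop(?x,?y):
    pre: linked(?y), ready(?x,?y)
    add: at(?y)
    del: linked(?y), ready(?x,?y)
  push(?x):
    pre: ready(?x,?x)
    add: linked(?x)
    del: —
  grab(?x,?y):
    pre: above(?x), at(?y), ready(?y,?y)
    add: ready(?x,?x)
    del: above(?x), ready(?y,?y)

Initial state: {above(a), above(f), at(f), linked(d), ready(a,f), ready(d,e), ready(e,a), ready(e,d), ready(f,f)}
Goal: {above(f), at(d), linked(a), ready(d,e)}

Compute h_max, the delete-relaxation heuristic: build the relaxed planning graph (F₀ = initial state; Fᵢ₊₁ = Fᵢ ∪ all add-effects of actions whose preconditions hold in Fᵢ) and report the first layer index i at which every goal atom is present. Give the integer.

2

F0 = init (9 atoms)
F1 = F0 ∪ {at(d), linked(f), ready(a,a)}  (12 atoms)
F2 = F1 ∪ {above(d), linked(a)}  (14 atoms)
goal ⊆ F2  ⇒  h_max = 2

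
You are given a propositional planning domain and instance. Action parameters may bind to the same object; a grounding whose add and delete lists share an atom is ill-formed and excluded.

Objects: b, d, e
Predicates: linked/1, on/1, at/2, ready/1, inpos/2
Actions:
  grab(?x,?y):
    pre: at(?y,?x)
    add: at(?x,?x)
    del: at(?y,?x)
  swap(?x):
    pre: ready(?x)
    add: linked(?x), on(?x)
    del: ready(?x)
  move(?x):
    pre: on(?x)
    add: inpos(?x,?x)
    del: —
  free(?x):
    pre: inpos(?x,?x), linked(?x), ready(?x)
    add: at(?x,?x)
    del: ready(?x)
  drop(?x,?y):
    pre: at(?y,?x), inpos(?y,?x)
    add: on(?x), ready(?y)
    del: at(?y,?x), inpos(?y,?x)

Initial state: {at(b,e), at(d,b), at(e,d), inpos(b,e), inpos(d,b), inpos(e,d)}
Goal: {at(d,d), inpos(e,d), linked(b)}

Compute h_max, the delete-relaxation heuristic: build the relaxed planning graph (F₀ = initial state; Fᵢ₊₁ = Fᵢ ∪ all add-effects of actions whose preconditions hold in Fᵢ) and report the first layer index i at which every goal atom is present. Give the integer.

2

F0 = init (6 atoms)
F1 = F0 ∪ {at(b,b), at(d,d), at(e,e), on(b), on(d), on(e), ready(b), ready(d), ready(e)}  (15 atoms)
F2 = F1 ∪ {inpos(b,b), inpos(d,d), inpos(e,e), linked(b), linked(d), linked(e)}  (21 atoms)
goal ⊆ F2  ⇒  h_max = 2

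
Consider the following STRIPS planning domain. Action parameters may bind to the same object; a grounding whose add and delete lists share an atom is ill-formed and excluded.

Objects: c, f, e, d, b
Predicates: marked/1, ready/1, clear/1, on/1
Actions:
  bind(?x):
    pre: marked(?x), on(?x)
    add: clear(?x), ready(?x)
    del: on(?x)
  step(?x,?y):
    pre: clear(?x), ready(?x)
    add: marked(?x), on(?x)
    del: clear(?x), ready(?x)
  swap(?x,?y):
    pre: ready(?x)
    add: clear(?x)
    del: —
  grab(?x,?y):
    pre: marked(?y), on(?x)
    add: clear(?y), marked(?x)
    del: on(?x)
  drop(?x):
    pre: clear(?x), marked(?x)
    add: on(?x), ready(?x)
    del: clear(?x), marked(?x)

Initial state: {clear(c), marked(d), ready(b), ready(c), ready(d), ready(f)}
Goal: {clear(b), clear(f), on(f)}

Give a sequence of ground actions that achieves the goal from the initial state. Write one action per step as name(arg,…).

1. step(c,c)  →  {marked(c), marked(d), on(c), ready(b), ready(d), ready(f)}
2. swap(f,c)  →  {clear(f), marked(c), marked(d), on(c), ready(b), ready(d), ready(f)}
3. step(f,c)  →  {marked(c), marked(d), marked(f), on(c), on(f), ready(b), ready(d)}
4. swap(b,c)  →  {clear(b), marked(c), marked(d), marked(f), on(c), on(f), ready(b), ready(d)}
5. grab(c,f)  →  {clear(b), clear(f), marked(c), marked(d), marked(f), on(f), ready(b), ready(d)}

step(c,c); swap(f,c); step(f,c); swap(b,c); grab(c,f)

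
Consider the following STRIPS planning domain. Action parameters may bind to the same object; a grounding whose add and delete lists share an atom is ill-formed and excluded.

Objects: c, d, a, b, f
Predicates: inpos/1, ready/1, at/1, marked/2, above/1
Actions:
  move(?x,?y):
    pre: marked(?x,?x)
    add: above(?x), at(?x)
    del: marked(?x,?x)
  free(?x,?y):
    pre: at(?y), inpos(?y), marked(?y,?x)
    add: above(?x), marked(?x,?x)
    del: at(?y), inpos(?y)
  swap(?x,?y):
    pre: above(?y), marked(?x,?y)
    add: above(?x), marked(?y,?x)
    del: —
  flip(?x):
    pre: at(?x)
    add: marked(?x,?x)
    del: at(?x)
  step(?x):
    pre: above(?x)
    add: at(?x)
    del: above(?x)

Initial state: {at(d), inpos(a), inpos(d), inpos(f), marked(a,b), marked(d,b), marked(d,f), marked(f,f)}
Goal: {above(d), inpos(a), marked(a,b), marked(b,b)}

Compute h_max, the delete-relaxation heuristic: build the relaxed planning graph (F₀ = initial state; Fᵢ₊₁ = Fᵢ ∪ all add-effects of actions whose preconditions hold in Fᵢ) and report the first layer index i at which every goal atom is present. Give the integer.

F0 = init (8 atoms)
F1 = F0 ∪ {above(b), above(f), at(f), marked(b,b), marked(d,d)}  (13 atoms)
F2 = F1 ∪ {above(a), above(d), at(b), marked(b,a), marked(b,d), marked(f,d)}  (19 atoms)
goal ⊆ F2  ⇒  h_max = 2

2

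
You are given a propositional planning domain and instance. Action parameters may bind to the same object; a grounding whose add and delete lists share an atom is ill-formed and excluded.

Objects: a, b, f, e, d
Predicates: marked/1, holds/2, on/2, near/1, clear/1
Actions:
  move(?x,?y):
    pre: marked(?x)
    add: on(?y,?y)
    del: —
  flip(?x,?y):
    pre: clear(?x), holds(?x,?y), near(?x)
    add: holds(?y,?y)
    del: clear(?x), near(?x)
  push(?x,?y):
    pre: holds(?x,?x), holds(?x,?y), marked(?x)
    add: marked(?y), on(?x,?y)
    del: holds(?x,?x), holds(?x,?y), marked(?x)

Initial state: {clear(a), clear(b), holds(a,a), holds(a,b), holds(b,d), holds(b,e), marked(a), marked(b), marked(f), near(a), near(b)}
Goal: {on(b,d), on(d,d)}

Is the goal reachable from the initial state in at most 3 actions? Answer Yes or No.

1. move(a,d)  →  {clear(a), clear(b), holds(a,a), holds(a,b), holds(b,d), holds(b,e), marked(a), marked(b), marked(f), near(a), near(b), on(d,d)}
2. flip(a,b)  →  {clear(b), holds(a,a), holds(a,b), holds(b,b), holds(b,d), holds(b,e), marked(a), marked(b), marked(f), near(b), on(d,d)}
3. push(b,d)  →  {clear(b), holds(a,a), holds(a,b), holds(b,e), marked(a), marked(d), marked(f), near(b), on(b,d), on(d,d)}
optimal plan length = 3; 3 ≤ 3

Yes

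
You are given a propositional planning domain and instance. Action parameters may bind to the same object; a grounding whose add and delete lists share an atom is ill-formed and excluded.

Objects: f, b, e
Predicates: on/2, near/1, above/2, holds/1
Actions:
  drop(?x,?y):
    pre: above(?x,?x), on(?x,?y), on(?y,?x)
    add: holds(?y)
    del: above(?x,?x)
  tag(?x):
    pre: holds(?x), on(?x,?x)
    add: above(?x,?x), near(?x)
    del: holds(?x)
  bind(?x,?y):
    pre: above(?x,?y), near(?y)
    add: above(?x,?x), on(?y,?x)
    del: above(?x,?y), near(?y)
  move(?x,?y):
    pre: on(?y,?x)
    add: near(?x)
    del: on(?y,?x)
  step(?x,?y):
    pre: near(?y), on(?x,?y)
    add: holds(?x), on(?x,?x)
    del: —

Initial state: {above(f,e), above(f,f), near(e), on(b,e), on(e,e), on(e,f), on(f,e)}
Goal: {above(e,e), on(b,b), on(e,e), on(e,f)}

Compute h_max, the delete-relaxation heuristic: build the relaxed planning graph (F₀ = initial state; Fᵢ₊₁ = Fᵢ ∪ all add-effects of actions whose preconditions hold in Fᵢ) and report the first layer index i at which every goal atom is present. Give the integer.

F0 = init (7 atoms)
F1 = F0 ∪ {holds(b), holds(e), holds(f), near(f), on(b,b), on(f,f)}  (13 atoms)
F2 = F1 ∪ {above(b,b), above(e,e), near(b)}  (16 atoms)
goal ⊆ F2  ⇒  h_max = 2

2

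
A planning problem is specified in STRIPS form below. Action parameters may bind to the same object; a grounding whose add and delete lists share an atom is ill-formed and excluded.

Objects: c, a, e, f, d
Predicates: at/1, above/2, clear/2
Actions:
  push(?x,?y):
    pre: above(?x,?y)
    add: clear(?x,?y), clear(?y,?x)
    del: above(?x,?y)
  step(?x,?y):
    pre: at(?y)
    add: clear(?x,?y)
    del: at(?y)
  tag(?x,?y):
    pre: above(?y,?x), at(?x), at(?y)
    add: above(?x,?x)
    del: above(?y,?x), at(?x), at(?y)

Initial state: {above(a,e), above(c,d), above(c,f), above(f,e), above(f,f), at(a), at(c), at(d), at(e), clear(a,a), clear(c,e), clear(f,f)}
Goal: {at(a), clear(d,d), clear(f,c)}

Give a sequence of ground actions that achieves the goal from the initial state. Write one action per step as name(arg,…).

1. push(c,f)  →  {above(a,e), above(c,d), above(f,e), above(f,f), at(a), at(c), at(d), at(e), clear(a,a), clear(c,e), clear(c,f), clear(f,c), clear(f,f)}
2. step(d,d)  →  {above(a,e), above(c,d), above(f,e), above(f,f), at(a), at(c), at(e), clear(a,a), clear(c,e), clear(c,f), clear(d,d), clear(f,c), clear(f,f)}

push(c,f); step(d,d)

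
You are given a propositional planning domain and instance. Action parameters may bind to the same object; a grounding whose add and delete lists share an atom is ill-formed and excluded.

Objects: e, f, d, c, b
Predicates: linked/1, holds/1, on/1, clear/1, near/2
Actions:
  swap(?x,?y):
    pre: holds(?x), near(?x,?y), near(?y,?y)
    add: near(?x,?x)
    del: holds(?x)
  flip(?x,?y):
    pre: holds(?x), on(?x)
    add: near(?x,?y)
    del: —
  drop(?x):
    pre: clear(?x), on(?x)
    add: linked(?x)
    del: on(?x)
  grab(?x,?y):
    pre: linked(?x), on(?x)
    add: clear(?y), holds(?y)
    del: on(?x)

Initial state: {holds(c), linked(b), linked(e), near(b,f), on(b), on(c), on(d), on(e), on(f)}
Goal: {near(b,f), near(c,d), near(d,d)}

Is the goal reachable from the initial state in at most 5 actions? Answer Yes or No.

1. flip(c,d)  →  {holds(c), linked(b), linked(e), near(b,f), near(c,d), on(b), on(c), on(d), on(e), on(f)}
2. grab(e,d)  →  {clear(d), holds(c), holds(d), linked(b), linked(e), near(b,f), near(c,d), on(b), on(c), on(d), on(f)}
3. flip(d,d)  →  {clear(d), holds(c), holds(d), linked(b), linked(e), near(b,f), near(c,d), near(d,d), on(b), on(c), on(d), on(f)}
optimal plan length = 3; 3 ≤ 5

Yes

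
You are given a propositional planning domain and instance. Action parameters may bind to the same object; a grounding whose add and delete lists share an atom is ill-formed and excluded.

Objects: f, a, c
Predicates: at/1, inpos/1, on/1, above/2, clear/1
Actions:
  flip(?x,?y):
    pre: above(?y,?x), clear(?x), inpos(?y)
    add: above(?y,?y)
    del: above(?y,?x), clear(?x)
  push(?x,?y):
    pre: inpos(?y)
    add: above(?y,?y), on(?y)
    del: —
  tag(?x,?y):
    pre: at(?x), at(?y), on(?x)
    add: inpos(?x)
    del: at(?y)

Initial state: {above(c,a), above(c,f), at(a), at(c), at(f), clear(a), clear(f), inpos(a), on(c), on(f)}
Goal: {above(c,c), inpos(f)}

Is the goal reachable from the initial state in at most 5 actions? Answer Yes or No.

Yes

1. tag(f,f)  →  {above(c,a), above(c,f), at(a), at(c), clear(a), clear(f), inpos(a), inpos(f), on(c), on(f)}
2. tag(c,a)  →  {above(c,a), above(c,f), at(c), clear(a), clear(f), inpos(a), inpos(c), inpos(f), on(c), on(f)}
3. flip(f,c)  →  {above(c,a), above(c,c), at(c), clear(a), inpos(a), inpos(c), inpos(f), on(c), on(f)}
optimal plan length = 3; 3 ≤ 5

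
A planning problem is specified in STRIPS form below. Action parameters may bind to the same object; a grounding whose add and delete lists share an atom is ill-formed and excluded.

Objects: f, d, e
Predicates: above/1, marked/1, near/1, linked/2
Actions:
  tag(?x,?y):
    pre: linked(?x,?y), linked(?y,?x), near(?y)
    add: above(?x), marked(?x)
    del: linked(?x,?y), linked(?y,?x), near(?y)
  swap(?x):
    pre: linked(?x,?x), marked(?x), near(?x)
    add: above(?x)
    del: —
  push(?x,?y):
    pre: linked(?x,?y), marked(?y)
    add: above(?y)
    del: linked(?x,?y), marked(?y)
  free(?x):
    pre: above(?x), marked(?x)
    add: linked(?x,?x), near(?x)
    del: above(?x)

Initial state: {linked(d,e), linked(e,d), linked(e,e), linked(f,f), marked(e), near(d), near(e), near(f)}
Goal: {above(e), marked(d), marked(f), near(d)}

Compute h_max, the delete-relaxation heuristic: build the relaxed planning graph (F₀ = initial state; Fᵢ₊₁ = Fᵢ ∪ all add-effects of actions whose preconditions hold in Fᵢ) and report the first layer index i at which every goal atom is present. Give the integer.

1

F0 = init (8 atoms)
F1 = F0 ∪ {above(d), above(e), above(f), marked(d), marked(f)}  (13 atoms)
goal ⊆ F1  ⇒  h_max = 1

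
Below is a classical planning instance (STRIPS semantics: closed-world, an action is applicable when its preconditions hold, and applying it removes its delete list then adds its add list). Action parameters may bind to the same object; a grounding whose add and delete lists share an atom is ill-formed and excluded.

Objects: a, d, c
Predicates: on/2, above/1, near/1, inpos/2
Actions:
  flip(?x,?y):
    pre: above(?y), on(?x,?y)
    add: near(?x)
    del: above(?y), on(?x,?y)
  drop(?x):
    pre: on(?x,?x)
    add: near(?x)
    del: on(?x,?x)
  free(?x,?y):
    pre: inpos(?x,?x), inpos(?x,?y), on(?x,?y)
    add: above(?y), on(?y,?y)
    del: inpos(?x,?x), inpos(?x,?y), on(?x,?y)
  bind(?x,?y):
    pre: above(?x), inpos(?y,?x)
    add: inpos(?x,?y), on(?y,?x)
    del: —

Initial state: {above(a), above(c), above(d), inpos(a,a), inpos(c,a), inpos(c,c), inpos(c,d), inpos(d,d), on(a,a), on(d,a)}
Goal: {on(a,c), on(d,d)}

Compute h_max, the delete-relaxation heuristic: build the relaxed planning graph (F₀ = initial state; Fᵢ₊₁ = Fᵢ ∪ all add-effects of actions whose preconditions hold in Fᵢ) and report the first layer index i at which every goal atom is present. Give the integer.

2

F0 = init (10 atoms)
F1 = F0 ∪ {inpos(a,c), inpos(d,c), near(a), near(d), on(c,a), on(c,c), on(c,d), on(d,d)}  (18 atoms)
F2 = F1 ∪ {near(c), on(a,c), on(d,c)}  (21 atoms)
goal ⊆ F2  ⇒  h_max = 2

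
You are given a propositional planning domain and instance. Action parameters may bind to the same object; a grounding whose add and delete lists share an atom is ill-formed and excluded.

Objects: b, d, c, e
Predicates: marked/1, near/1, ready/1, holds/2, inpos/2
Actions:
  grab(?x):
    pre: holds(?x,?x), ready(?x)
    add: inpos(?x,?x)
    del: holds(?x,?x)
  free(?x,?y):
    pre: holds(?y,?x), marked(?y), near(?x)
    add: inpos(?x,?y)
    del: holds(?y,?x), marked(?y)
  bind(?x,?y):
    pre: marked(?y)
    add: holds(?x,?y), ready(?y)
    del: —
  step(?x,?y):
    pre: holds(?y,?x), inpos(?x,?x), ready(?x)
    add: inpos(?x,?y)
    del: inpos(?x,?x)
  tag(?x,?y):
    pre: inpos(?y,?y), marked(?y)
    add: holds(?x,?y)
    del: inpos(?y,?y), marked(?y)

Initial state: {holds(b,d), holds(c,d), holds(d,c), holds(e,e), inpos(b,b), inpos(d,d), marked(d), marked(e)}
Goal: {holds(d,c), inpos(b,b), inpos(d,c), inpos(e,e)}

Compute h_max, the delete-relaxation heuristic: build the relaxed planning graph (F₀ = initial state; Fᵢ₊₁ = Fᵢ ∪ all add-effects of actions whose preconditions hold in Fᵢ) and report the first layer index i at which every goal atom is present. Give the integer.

2

F0 = init (8 atoms)
F1 = F0 ∪ {holds(b,e), holds(c,e), holds(d,d), holds(d,e), holds(e,d), ready(d), ready(e)}  (15 atoms)
F2 = F1 ∪ {inpos(d,b), inpos(d,c), inpos(d,e), inpos(e,e)}  (19 atoms)
goal ⊆ F2  ⇒  h_max = 2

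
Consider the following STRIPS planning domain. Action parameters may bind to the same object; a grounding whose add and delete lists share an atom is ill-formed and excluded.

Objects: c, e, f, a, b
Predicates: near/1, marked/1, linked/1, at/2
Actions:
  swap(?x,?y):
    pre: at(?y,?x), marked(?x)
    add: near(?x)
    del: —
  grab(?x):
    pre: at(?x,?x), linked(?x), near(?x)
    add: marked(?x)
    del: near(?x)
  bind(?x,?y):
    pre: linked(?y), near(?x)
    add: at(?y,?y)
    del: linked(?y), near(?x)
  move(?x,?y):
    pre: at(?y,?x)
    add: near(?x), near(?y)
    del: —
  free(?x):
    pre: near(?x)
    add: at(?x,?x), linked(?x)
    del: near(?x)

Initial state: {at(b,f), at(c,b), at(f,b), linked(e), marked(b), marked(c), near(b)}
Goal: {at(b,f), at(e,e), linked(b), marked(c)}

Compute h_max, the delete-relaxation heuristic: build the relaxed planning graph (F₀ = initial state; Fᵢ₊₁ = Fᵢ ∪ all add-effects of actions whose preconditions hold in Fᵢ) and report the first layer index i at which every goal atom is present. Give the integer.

1

F0 = init (7 atoms)
F1 = F0 ∪ {at(b,b), at(e,e), linked(b), near(c), near(f)}  (12 atoms)
goal ⊆ F1  ⇒  h_max = 1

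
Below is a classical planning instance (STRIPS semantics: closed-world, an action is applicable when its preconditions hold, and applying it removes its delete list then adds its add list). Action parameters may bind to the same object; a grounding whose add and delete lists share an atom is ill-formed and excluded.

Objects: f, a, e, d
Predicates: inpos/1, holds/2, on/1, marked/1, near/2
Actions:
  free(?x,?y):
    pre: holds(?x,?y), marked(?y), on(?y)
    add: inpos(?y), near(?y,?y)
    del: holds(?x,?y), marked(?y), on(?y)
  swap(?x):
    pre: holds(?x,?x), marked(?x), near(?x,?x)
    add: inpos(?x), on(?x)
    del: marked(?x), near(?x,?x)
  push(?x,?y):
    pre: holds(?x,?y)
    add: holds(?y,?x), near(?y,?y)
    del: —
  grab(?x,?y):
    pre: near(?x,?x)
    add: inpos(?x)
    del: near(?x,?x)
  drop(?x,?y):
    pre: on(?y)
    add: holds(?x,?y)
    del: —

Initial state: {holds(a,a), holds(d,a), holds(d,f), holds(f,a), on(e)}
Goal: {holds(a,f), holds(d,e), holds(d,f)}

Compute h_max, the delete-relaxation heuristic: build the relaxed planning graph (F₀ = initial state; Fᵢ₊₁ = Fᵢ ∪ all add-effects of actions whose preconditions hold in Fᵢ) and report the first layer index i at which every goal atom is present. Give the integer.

F0 = init (5 atoms)
F1 = F0 ∪ {holds(a,d), holds(a,e), holds(a,f), holds(d,e), holds(e,e), holds(f,d), holds(f,e), near(a,a), near(f,f)}  (14 atoms)
goal ⊆ F1  ⇒  h_max = 1

1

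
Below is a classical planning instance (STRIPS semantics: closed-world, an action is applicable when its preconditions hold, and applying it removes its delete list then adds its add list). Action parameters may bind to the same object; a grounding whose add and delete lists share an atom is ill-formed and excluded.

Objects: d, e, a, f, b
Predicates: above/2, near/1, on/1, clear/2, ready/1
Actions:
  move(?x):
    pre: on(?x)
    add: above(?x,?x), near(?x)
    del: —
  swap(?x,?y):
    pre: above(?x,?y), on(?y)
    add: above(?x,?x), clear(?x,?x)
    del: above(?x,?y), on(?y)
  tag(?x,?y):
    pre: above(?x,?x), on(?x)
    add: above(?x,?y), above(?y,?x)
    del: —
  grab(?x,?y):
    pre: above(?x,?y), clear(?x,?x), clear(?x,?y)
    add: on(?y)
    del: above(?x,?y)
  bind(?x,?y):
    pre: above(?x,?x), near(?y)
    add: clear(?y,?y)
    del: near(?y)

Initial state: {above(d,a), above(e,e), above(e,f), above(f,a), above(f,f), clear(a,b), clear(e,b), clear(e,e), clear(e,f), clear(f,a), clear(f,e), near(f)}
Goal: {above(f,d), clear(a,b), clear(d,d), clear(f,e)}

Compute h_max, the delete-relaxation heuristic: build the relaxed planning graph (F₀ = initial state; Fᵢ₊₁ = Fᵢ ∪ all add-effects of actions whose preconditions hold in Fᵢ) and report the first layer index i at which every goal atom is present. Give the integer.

F0 = init (12 atoms)
F1 = F0 ∪ {clear(f,f), on(e), on(f)}  (15 atoms)
F2 = F1 ∪ {above(a,e), above(a,f), above(b,e), above(b,f), above(d,e), above(d,f), above(e,a), above(e,b), above(e,d), above(f,b), above(f,d), above(f,e), near(e), on(a)}  (29 atoms)
F3 = F2 ∪ {above(a,a), above(b,b), above(d,d), clear(a,a), clear(b,b), clear(d,d), near(a), on(b)}  (37 atoms)
goal ⊆ F3  ⇒  h_max = 3

3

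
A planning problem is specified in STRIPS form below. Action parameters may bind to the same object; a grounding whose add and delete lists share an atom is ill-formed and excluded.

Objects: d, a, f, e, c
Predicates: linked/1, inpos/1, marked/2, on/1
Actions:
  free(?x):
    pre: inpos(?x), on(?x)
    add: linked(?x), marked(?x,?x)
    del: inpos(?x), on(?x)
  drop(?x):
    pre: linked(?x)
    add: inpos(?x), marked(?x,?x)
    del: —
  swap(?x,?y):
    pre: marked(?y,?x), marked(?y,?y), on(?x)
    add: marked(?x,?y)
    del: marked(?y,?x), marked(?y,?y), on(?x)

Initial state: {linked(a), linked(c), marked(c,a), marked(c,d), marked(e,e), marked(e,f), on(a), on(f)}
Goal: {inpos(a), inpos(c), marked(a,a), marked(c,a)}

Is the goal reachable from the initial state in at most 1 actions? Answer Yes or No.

1. drop(a)  →  {inpos(a), linked(a), linked(c), marked(a,a), marked(c,a), marked(c,d), marked(e,e), marked(e,f), on(a), on(f)}
2. drop(c)  →  {inpos(a), inpos(c), linked(a), linked(c), marked(a,a), marked(c,a), marked(c,c), marked(c,d), marked(e,e), marked(e,f), on(a), on(f)}
optimal plan length = 2; 2 > 1

No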